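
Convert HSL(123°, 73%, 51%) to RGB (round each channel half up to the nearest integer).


H=123°, S=0.73, L=0.51
C = (1-|2L-1|)×S = (1-|0.02|)×0.73 = 0.7154
H' = H/60 = 123/60 ≈ 2.0500; X = C×(1-|H' mod 2 - 1|) = 0.03577
m = L - C/2 = 0.51 - 0.3577 = 0.1523
Sector ⌊H'⌋ = 2 → (R',G',B') = (0.0, 0.7154, 0.03577)
RGB = ((R'+m)×255, (G'+m)×255, (B'+m)×255) = (38.8365, 221.2635, 47.95785)
Round half up → RGB(39, 221, 48)


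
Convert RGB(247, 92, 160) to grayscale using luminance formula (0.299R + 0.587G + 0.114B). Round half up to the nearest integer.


Gray = 0.299×R + 0.587×G + 0.114×B
Gray = 0.299×247 + 0.587×92 + 0.114×160
Gray = 73.853 + 54.004 + 18.240
Gray = 146.097 → round half up → 146
Gray = 146


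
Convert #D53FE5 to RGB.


D5 → 213 (R)
3F → 63 (G)
E5 → 229 (B)
= RGB(213, 63, 229)


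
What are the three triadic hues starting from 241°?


Triadic: equally spaced at 120° intervals
H1 = 241°
H2 = (241 + 120) mod 360 = 1°
H3 = (241 + 240) mod 360 = 121°
Triadic = 241°, 1°, 121°


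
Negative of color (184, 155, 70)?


Invert: (255-R, 255-G, 255-B)
R: 255-184 = 71
G: 255-155 = 100
B: 255-70 = 185
= RGB(71, 100, 185)


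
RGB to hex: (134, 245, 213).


R = 134 → 86 (hex)
G = 245 → F5 (hex)
B = 213 → D5 (hex)
Hex = #86F5D5


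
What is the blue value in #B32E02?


Color: #B32E02
R = B3 = 179
G = 2E = 46
B = 02 = 2
Blue = 2


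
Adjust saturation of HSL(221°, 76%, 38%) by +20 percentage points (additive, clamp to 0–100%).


Original S = 76%
Adjustment = +20 percentage points
New S = 76 + (20) = 96
Clamp to [0, 100] → 96
= HSL(221°, 96%, 38%)


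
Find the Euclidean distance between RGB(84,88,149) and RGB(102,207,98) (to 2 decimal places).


d = √[(R₁-R₂)² + (G₁-G₂)² + (B₁-B₂)²]
d = √[(84-102)² + (88-207)² + (149-98)²]
d = √[324 + 14161 + 2601]
d = √17086
d ≈ 130.71


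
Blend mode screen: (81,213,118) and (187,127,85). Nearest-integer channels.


Screen: C = 255 - (255-A)×(255-B)/255, rounded to nearest integer
R: 255 - (255-81)×(255-187)/255 = 255 - 11832/255 ≈ 255 - 46.400 = 208.600 → 209
G: 255 - (255-213)×(255-127)/255 = 255 - 5376/255 ≈ 255 - 21.082 = 233.918 → 234
B: 255 - (255-118)×(255-85)/255 = 255 - 23290/255 ≈ 255 - 91.333 = 163.667 → 164
= RGB(209, 234, 164)


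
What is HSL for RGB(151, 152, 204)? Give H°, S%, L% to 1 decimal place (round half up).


Normalize: R'=151/255≈0.5922, G'=152/255≈0.5961, B'=204/255≈0.8000
Max=204/255, Min=151/255, Δ=Max-Min=53/255
L = (Max+Min)/2 = (204+151)/510 = 355/510 = 0.69607… → L = 69.6%
L > 0.5 → S = Δ/(2-Max-Min) = 53/(510-204-151) = 53/155 = 0.34193… → S = 34.2%
(the 1/255 factors cancel in S and H, so raw channel differences can be used)
Max is B' → H = 60 × ((R-G)/Δ + 4) = 60 × ((151-152)/53 + 4)
  -1/53 + 4 = -0.0188… + 4 = 3.9811…
  H = 60 × 3.9811… = 238.867…° → H = 238.9°
= HSL(238.9°, 34.2%, 69.6%)


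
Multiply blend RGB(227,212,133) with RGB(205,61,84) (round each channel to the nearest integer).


Multiply: C = A×B/255, rounded to nearest integer
R: 227×205/255 = 46535/255 ≈ 182.490 → 182
G: 212×61/255 = 12932/255 ≈ 50.714 → 51
B: 133×84/255 = 11172/255 ≈ 43.812 → 44
= RGB(182, 51, 44)


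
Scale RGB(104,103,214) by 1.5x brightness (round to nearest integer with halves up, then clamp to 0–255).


Multiply each channel by 1.5, round half up, clamp to [0, 255]
R: 104×1.5 = 156
G: 103×1.5 = 154.5 → round → 155
B: 214×1.5 = 321 → clamp → 255
= RGB(156, 155, 255)


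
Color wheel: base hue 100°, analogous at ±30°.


Base hue: 100°
Left analog: (100 - 30) mod 360 = 70°
Right analog: (100 + 30) mod 360 = 130°
Analogous hues = 70° and 130°


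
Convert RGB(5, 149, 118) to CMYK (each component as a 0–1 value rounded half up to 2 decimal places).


R'=5/255≈0.0196, G'=149/255≈0.5843, B'=118/255≈0.4627
K = 1 - max(R',G',B') = 1 - 149/255 = 106/255 = 0.41568… → 0.42
(1-R'-K)/(1-K) simplifies to (max-R)/max with max = 149:
C = (149-5)/149 = 144/149 = 0.96644… → 0.97
M = (149-149)/149 = 0/149 = 0 → 0.00
Y = (149-118)/149 = 31/149 = 0.20805… → 0.21
= CMYK(0.97, 0.00, 0.21, 0.42)


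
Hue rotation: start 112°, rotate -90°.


New hue = (H + rotation) mod 360
New hue = (112 -90) mod 360
= 22 mod 360
= 22°


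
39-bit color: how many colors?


Colors = 2^bits = 2^39
= 549,755,813,888 colors


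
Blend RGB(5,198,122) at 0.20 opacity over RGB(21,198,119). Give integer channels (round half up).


C = α×F + (1-α)×B, with 1-α = 0.80
R: 0.20×5 + 0.80×21 = 1.00 + 16.80 = 17.80 → 18
G: 0.20×198 + 0.80×198 = 39.60 + 158.40 = 198.00 → 198
B: 0.20×122 + 0.80×119 = 24.40 + 95.20 = 119.60 → 120
= RGB(18, 198, 120)


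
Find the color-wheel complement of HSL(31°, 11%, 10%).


Complement = opposite side of color wheel = hue + 180°
H' = (31 + 180) mod 360 = 211°
S and L unchanged.
= HSL(211°, 11%, 10%)


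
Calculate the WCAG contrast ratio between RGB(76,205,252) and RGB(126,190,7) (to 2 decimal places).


Linearize each sRGB channel c=v/255: c/12.92 if c ≤ 0.04045 else ((c+0.055)/1.055)^2.4
L = 0.2126×R_lin + 0.7152×G_lin + 0.0722×B_lin
Color 1 (76,205,252):
  R=76: 76/255≈0.2980 > 0.04045 → ((0.2980+0.055)/1.055)^2.4 ≈ 0.07227
  G=205: 205/255≈0.8039 > 0.04045 → ((0.8039+0.055)/1.055)^2.4 ≈ 0.61050
  B=252: 252/255≈0.9882 > 0.04045 → ((0.9882+0.055)/1.055)^2.4 ≈ 0.97345
  L1 = 0.2126×0.07227 + 0.7152×0.61050 + 0.0722×0.97345 ≈ 0.52227
Color 2 (126,190,7):
  R=126: 126/255≈0.4941 > 0.04045 → ((0.4941+0.055)/1.055)^2.4 ≈ 0.20864
  G=190: 190/255≈0.7451 > 0.04045 → ((0.7451+0.055)/1.055)^2.4 ≈ 0.51492
  B=7: 7/255≈0.0275 ≤ 0.04045 → 0.0275/12.92 ≈ 0.00212
  L2 = 0.2126×0.20864 + 0.7152×0.51492 + 0.0722×0.00212 ≈ 0.41278
Lighter = 0.52227, Darker = 0.41278
Ratio = (L_lighter + 0.05) / (L_darker + 0.05)
Ratio = (0.52227 + 0.05) / (0.41278 + 0.05) = 0.57227 / 0.46278 ≈ 1.2366
Ratio ≈ 1.24:1


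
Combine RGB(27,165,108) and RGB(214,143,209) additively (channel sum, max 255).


Additive: each channel = min(255, C₁+C₂)
R: 27+214 = 241 → 241
G: 165+143 = 308 → 255
B: 108+209 = 317 → 255
= RGB(241, 255, 255)


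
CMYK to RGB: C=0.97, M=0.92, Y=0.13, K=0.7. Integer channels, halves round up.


R = 255 × (1-C) × (1-K) = 255 × 0.03 × 0.30 = 2.295 → 2
G = 255 × (1-M) × (1-K) = 255 × 0.08 × 0.30 = 6.12 → 6
B = 255 × (1-Y) × (1-K) = 255 × 0.87 × 0.30 = 66.555 → 67
= RGB(2, 6, 67)


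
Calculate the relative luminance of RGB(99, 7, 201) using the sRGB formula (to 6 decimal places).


Linearize each channel (sRGB transfer function): c = v/255; c_lin = c/12.92 if c ≤ 0.04045, else ((c+0.055)/1.055)^2.4
  R: 99/255 ≈ 0.388235 > 0.04045 → ((0.388235+0.055)/1.055)^2.4 ≈ 0.124772
  G: 7/255 ≈ 0.027451 ≤ 0.04045 → 0.027451/12.92 ≈ 0.002125
  B: 201/255 ≈ 0.788235 > 0.04045 → ((0.788235+0.055)/1.055)^2.4 ≈ 0.584078
R_lin = 0.124772, G_lin = 0.002125, B_lin = 0.584078
L = 0.2126×R + 0.7152×G + 0.0722×B
L = 0.2126×0.124772 + 0.7152×0.002125 + 0.0722×0.584078
L ≈ 0.070217


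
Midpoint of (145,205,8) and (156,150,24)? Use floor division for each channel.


Midpoint: each channel = ⌊(C₁+C₂)/2⌋
R: ⌊(145+156)/2⌋ = 150
G: ⌊(205+150)/2⌋ = 177
B: ⌊(8+24)/2⌋ = 16
= RGB(150, 177, 16)


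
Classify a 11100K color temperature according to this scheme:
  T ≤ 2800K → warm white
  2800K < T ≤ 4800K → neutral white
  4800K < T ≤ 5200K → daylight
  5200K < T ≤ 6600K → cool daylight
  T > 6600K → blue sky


Temperature: 11100K
11100K > 6600K → blue sky
Classification: blue sky


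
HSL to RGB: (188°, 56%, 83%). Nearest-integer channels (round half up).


H=188°, S=0.56, L=0.83
C = (1-|2L-1|)×S = (1-|0.66|)×0.56 = 0.1904
H' = H/60 = 188/60 ≈ 3.1333; X = C×(1-|H' mod 2 - 1|) ≈ 0.1650
m = L - C/2 = 0.83 - 0.0952 = 0.7348
Sector ⌊H'⌋ = 3 → (R',G',B') = (0.0, ≈0.1650, 0.1904)
RGB = ((R'+m)×255, (G'+m)×255, (B'+m)×255) = (187.374, 229.4524, 235.926)
Round half up → RGB(187, 229, 236)


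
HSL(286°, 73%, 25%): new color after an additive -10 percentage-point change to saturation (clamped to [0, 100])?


Original S = 73%
Adjustment = -10 percentage points
New S = 73 + (-10) = 63
Clamp to [0, 100] → 63
= HSL(286°, 63%, 25%)


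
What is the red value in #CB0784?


Color: #CB0784
R = CB = 203
G = 07 = 7
B = 84 = 132
Red = 203


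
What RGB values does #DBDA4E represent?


DB → 219 (R)
DA → 218 (G)
4E → 78 (B)
= RGB(219, 218, 78)


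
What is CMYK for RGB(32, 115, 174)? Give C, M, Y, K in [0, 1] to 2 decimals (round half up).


R'=32/255≈0.1255, G'=115/255≈0.4510, B'=174/255≈0.6824
K = 1 - max(R',G',B') = 1 - 174/255 = 81/255 = 0.31764… → 0.32
(1-R'-K)/(1-K) simplifies to (max-R)/max with max = 174:
C = (174-32)/174 = 142/174 = 0.81609… → 0.82
M = (174-115)/174 = 59/174 = 0.33908… → 0.34
Y = (174-174)/174 = 0/174 = 0 → 0.00
= CMYK(0.82, 0.34, 0.00, 0.32)


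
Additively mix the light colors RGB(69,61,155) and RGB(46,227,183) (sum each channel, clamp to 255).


Additive: each channel = min(255, C₁+C₂)
R: 69+46 = 115 → 115
G: 61+227 = 288 → 255
B: 155+183 = 338 → 255
= RGB(115, 255, 255)


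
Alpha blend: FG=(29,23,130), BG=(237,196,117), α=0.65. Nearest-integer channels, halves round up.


C = α×F + (1-α)×B, with 1-α = 0.35
R: 0.65×29 + 0.35×237 = 18.85 + 82.95 = 101.80 → 102
G: 0.65×23 + 0.35×196 = 14.95 + 68.60 = 83.55 → 84
B: 0.65×130 + 0.35×117 = 84.50 + 40.95 = 125.45 → 125
= RGB(102, 84, 125)


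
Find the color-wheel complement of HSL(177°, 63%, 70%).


Complement = opposite side of color wheel = hue + 180°
H' = (177 + 180) mod 360 = 357°
S and L unchanged.
= HSL(357°, 63%, 70%)


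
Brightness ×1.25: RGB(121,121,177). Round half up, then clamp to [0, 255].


Multiply each channel by 1.25, round half up, clamp to [0, 255]
R: 121×1.25 = 151.25 → round → 151
G: 121×1.25 = 151.25 → round → 151
B: 177×1.25 = 221.25 → round → 221
= RGB(151, 151, 221)


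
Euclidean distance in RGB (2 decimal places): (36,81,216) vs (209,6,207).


d = √[(R₁-R₂)² + (G₁-G₂)² + (B₁-B₂)²]
d = √[(36-209)² + (81-6)² + (216-207)²]
d = √[29929 + 5625 + 81]
d = √35635
d ≈ 188.77


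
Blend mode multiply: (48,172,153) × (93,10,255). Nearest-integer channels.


Multiply: C = A×B/255, rounded to nearest integer
R: 48×93/255 = 4464/255 ≈ 17.506 → 18
G: 172×10/255 = 1720/255 ≈ 6.745 → 7
B: 153×255/255 = 39015/255 ≈ 153.000 → 153
= RGB(18, 7, 153)


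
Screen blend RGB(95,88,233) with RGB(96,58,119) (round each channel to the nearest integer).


Screen: C = 255 - (255-A)×(255-B)/255, rounded to nearest integer
R: 255 - (255-95)×(255-96)/255 = 255 - 25440/255 ≈ 255 - 99.765 = 155.235 → 155
G: 255 - (255-88)×(255-58)/255 = 255 - 32899/255 ≈ 255 - 129.016 = 125.984 → 126
B: 255 - (255-233)×(255-119)/255 = 255 - 2992/255 ≈ 255 - 11.733 = 243.267 → 243
= RGB(155, 126, 243)


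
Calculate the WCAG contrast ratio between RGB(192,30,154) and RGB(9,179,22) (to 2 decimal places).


Linearize each sRGB channel c=v/255: c/12.92 if c ≤ 0.04045 else ((c+0.055)/1.055)^2.4
L = 0.2126×R_lin + 0.7152×G_lin + 0.0722×B_lin
Color 1 (192,30,154):
  R=192: 192/255≈0.7529 > 0.04045 → ((0.7529+0.055)/1.055)^2.4 ≈ 0.52712
  G=30: 30/255≈0.1176 > 0.04045 → ((0.1176+0.055)/1.055)^2.4 ≈ 0.01298
  B=154: 154/255≈0.6039 > 0.04045 → ((0.6039+0.055)/1.055)^2.4 ≈ 0.32314
  L1 = 0.2126×0.52712 + 0.7152×0.01298 + 0.0722×0.32314 ≈ 0.14468
Color 2 (9,179,22):
  R=9: 9/255≈0.0353 ≤ 0.04045 → 0.0353/12.92 ≈ 0.00273
  G=179: 179/255≈0.7020 > 0.04045 → ((0.7020+0.055)/1.055)^2.4 ≈ 0.45079
  B=22: 22/255≈0.0863 > 0.04045 → ((0.0863+0.055)/1.055)^2.4 ≈ 0.00802
  L2 = 0.2126×0.00273 + 0.7152×0.45079 + 0.0722×0.00802 ≈ 0.32356
Lighter = 0.32356, Darker = 0.14468
Ratio = (L_lighter + 0.05) / (L_darker + 0.05)
Ratio = (0.32356 + 0.05) / (0.14468 + 0.05) = 0.37356 / 0.19468 ≈ 1.9188
Ratio ≈ 1.92:1


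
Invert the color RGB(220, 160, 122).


Invert: (255-R, 255-G, 255-B)
R: 255-220 = 35
G: 255-160 = 95
B: 255-122 = 133
= RGB(35, 95, 133)


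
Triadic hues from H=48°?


Triadic: equally spaced at 120° intervals
H1 = 48°
H2 = (48 + 120) mod 360 = 168°
H3 = (48 + 240) mod 360 = 288°
Triadic = 48°, 168°, 288°


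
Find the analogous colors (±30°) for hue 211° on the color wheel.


Base hue: 211°
Left analog: (211 - 30) mod 360 = 181°
Right analog: (211 + 30) mod 360 = 241°
Analogous hues = 181° and 241°


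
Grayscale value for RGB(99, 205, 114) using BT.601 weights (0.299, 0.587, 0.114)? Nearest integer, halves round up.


Gray = 0.299×R + 0.587×G + 0.114×B
Gray = 0.299×99 + 0.587×205 + 0.114×114
Gray = 29.601 + 120.335 + 12.996
Gray = 162.932 → round half up → 163
Gray = 163


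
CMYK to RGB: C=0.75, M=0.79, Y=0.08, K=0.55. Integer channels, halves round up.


R = 255 × (1-C) × (1-K) = 255 × 0.25 × 0.45 = 28.6875 → 29
G = 255 × (1-M) × (1-K) = 255 × 0.21 × 0.45 = 24.0975 → 24
B = 255 × (1-Y) × (1-K) = 255 × 0.92 × 0.45 = 105.57 → 106
= RGB(29, 24, 106)


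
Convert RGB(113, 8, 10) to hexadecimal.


R = 113 → 71 (hex)
G = 8 → 08 (hex)
B = 10 → 0A (hex)
Hex = #71080A


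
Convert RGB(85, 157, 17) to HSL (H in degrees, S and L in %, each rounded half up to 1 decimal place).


Normalize: R'=85/255≈0.3333, G'=157/255≈0.6157, B'=17/255≈0.0667
Max=157/255, Min=17/255, Δ=Max-Min=140/255
L = (Max+Min)/2 = (157+17)/510 = 174/510 = 0.34117… → L = 34.1%
L ≤ 0.5 → S = Δ/(Max+Min) = 140/(157+17) = 140/174 = 0.80459… → S = 80.5%
(the 1/255 factors cancel in S and H, so raw channel differences can be used)
Max is G' → H = 60 × ((B-R)/Δ + 2) = 60 × ((17-85)/140 + 2)
  -68/140 + 2 = -0.4857… + 2 = 1.5142…
  H = 60 × 1.5142… = 90.857…° → H = 90.9°
= HSL(90.9°, 80.5%, 34.1%)


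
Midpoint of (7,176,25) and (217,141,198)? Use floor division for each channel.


Midpoint: each channel = ⌊(C₁+C₂)/2⌋
R: ⌊(7+217)/2⌋ = 112
G: ⌊(176+141)/2⌋ = 158
B: ⌊(25+198)/2⌋ = 111
= RGB(112, 158, 111)


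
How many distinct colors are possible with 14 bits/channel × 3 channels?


Total bits = 14 bits/channel × 3 channels = 42 bits
Distinct colors = 2^42
= 4,398,046,511,104 colors


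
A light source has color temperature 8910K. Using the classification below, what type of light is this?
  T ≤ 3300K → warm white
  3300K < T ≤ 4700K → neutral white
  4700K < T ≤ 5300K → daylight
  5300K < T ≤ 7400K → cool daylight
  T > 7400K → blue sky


Temperature: 8910K
8910K > 7400K → blue sky
Classification: blue sky


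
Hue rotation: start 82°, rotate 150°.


New hue = (H + rotation) mod 360
New hue = (82 + 150) mod 360
= 232 mod 360
= 232°


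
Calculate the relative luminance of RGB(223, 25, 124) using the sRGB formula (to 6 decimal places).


Linearize each channel (sRGB transfer function): c = v/255; c_lin = c/12.92 if c ≤ 0.04045, else ((c+0.055)/1.055)^2.4
  R: 223/255 ≈ 0.874510 > 0.04045 → ((0.874510+0.055)/1.055)^2.4 ≈ 0.737910
  G: 25/255 ≈ 0.098039 > 0.04045 → ((0.098039+0.055)/1.055)^2.4 ≈ 0.009721
  B: 124/255 ≈ 0.486275 > 0.04045 → ((0.486275+0.055)/1.055)^2.4 ≈ 0.201556
R_lin = 0.737910, G_lin = 0.009721, B_lin = 0.201556
L = 0.2126×R + 0.7152×G + 0.0722×B
L = 0.2126×0.737910 + 0.7152×0.009721 + 0.0722×0.201556
L ≈ 0.178385


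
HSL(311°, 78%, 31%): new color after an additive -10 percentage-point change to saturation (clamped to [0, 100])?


Original S = 78%
Adjustment = -10 percentage points
New S = 78 + (-10) = 68
Clamp to [0, 100] → 68
= HSL(311°, 68%, 31%)


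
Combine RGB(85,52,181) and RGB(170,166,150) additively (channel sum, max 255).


Additive: each channel = min(255, C₁+C₂)
R: 85+170 = 255 → 255
G: 52+166 = 218 → 218
B: 181+150 = 331 → 255
= RGB(255, 218, 255)


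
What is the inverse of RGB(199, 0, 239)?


Invert: (255-R, 255-G, 255-B)
R: 255-199 = 56
G: 255-0 = 255
B: 255-239 = 16
= RGB(56, 255, 16)


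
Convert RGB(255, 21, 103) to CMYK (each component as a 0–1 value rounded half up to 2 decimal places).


R'=255/255≈1.0000, G'=21/255≈0.0824, B'=103/255≈0.4039
K = 1 - max(R',G',B') = 1 - 255/255 = 0/255 = 0 → 0.00
(1-R'-K)/(1-K) simplifies to (max-R)/max with max = 255:
C = (255-255)/255 = 0/255 = 0 → 0.00
M = (255-21)/255 = 234/255 = 0.91764… → 0.92
Y = (255-103)/255 = 152/255 = 0.59607… → 0.60
= CMYK(0.00, 0.92, 0.60, 0.00)


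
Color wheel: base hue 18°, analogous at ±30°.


Base hue: 18°
Left analog: (18 - 30) mod 360 = 348°
Right analog: (18 + 30) mod 360 = 48°
Analogous hues = 348° and 48°


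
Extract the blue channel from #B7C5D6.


Color: #B7C5D6
R = B7 = 183
G = C5 = 197
B = D6 = 214
Blue = 214


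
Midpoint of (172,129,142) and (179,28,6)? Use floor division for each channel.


Midpoint: each channel = ⌊(C₁+C₂)/2⌋
R: ⌊(172+179)/2⌋ = 175
G: ⌊(129+28)/2⌋ = 78
B: ⌊(142+6)/2⌋ = 74
= RGB(175, 78, 74)


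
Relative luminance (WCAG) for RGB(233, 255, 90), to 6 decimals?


Linearize each channel (sRGB transfer function): c = v/255; c_lin = c/12.92 if c ≤ 0.04045, else ((c+0.055)/1.055)^2.4
  R: 233/255 ≈ 0.913725 > 0.04045 → ((0.913725+0.055)/1.055)^2.4 ≈ 0.814847
  G: 255/255 ≈ 1.000000 > 0.04045 → ((1.000000+0.055)/1.055)^2.4 ≈ 1.000000
  B: 90/255 ≈ 0.352941 > 0.04045 → ((0.352941+0.055)/1.055)^2.4 ≈ 0.102242
R_lin = 0.814847, G_lin = 1.000000, B_lin = 0.102242
L = 0.2126×R + 0.7152×G + 0.0722×B
L = 0.2126×0.814847 + 0.7152×1.000000 + 0.0722×0.102242
L ≈ 0.895818


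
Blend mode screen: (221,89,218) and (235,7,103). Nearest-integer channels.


Screen: C = 255 - (255-A)×(255-B)/255, rounded to nearest integer
R: 255 - (255-221)×(255-235)/255 = 255 - 680/255 ≈ 255 - 2.667 = 252.333 → 252
G: 255 - (255-89)×(255-7)/255 = 255 - 41168/255 ≈ 255 - 161.443 = 93.557 → 94
B: 255 - (255-218)×(255-103)/255 = 255 - 5624/255 ≈ 255 - 22.055 = 232.945 → 233
= RGB(252, 94, 233)


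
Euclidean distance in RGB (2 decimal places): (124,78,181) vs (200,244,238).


d = √[(R₁-R₂)² + (G₁-G₂)² + (B₁-B₂)²]
d = √[(124-200)² + (78-244)² + (181-238)²]
d = √[5776 + 27556 + 3249]
d = √36581
d ≈ 191.26


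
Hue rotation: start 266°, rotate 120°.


New hue = (H + rotation) mod 360
New hue = (266 + 120) mod 360
= 386 mod 360
= 26°


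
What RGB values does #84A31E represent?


84 → 132 (R)
A3 → 163 (G)
1E → 30 (B)
= RGB(132, 163, 30)


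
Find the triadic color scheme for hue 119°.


Triadic: equally spaced at 120° intervals
H1 = 119°
H2 = (119 + 120) mod 360 = 239°
H3 = (119 + 240) mod 360 = 359°
Triadic = 119°, 239°, 359°


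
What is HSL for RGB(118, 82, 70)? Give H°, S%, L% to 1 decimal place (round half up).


Normalize: R'=118/255≈0.4627, G'=82/255≈0.3216, B'=70/255≈0.2745
Max=118/255, Min=70/255, Δ=Max-Min=48/255
L = (Max+Min)/2 = (118+70)/510 = 188/510 = 0.36862… → L = 36.9%
L ≤ 0.5 → S = Δ/(Max+Min) = 48/(118+70) = 48/188 = 0.25531… → S = 25.5%
(the 1/255 factors cancel in S and H, so raw channel differences can be used)
Max is R' → H = 60 × (((G-B)/Δ) mod 6) = 60 × (((82-70)/48) mod 6)
  12/48 = 0.25
  H = 60 × 0.25 = 15° → H = 15.0°
= HSL(15.0°, 25.5%, 36.9%)


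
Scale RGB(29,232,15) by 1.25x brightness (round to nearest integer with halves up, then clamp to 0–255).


Multiply each channel by 1.25, round half up, clamp to [0, 255]
R: 29×1.25 = 36.25 → round → 36
G: 232×1.25 = 290 → clamp → 255
B: 15×1.25 = 18.75 → round → 19
= RGB(36, 255, 19)


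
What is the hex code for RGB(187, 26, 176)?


R = 187 → BB (hex)
G = 26 → 1A (hex)
B = 176 → B0 (hex)
Hex = #BB1AB0


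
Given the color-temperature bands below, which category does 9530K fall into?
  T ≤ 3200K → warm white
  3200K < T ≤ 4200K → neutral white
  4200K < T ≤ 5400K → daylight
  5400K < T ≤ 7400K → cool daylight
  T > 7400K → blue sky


Temperature: 9530K
9530K > 7400K → blue sky
Classification: blue sky


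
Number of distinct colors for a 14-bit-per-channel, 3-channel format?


Total bits = 14 bits/channel × 3 channels = 42 bits
Distinct colors = 2^42
= 4,398,046,511,104 colors


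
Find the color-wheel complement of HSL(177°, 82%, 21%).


Complement = opposite side of color wheel = hue + 180°
H' = (177 + 180) mod 360 = 357°
S and L unchanged.
= HSL(357°, 82%, 21%)


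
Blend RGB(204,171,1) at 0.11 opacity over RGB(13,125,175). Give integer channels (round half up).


C = α×F + (1-α)×B, with 1-α = 0.89
R: 0.11×204 + 0.89×13 = 22.44 + 11.57 = 34.01 → 34
G: 0.11×171 + 0.89×125 = 18.81 + 111.25 = 130.06 → 130
B: 0.11×1 + 0.89×175 = 0.11 + 155.75 = 155.86 → 156
= RGB(34, 130, 156)


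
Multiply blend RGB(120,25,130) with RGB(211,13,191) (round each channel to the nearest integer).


Multiply: C = A×B/255, rounded to nearest integer
R: 120×211/255 = 25320/255 ≈ 99.294 → 99
G: 25×13/255 = 325/255 ≈ 1.275 → 1
B: 130×191/255 = 24830/255 ≈ 97.373 → 97
= RGB(99, 1, 97)


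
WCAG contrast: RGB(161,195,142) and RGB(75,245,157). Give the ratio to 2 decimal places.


Linearize each sRGB channel c=v/255: c/12.92 if c ≤ 0.04045 else ((c+0.055)/1.055)^2.4
L = 0.2126×R_lin + 0.7152×G_lin + 0.0722×B_lin
Color 1 (161,195,142):
  R=161: 161/255≈0.6314 > 0.04045 → ((0.6314+0.055)/1.055)^2.4 ≈ 0.35640
  G=195: 195/255≈0.7647 > 0.04045 → ((0.7647+0.055)/1.055)^2.4 ≈ 0.54572
  B=142: 142/255≈0.5569 > 0.04045 → ((0.5569+0.055)/1.055)^2.4 ≈ 0.27050
  L1 = 0.2126×0.35640 + 0.7152×0.54572 + 0.0722×0.27050 ≈ 0.48560
Color 2 (75,245,157):
  R=75: 75/255≈0.2941 > 0.04045 → ((0.2941+0.055)/1.055)^2.4 ≈ 0.07036
  G=245: 245/255≈0.9608 > 0.04045 → ((0.9608+0.055)/1.055)^2.4 ≈ 0.91310
  B=157: 157/255≈0.6157 > 0.04045 → ((0.6157+0.055)/1.055)^2.4 ≈ 0.33716
  L2 = 0.2126×0.07036 + 0.7152×0.91310 + 0.0722×0.33716 ≈ 0.69235
Lighter = 0.69235, Darker = 0.48560
Ratio = (L_lighter + 0.05) / (L_darker + 0.05)
Ratio = (0.69235 + 0.05) / (0.48560 + 0.05) = 0.74235 / 0.53560 ≈ 1.3860
Ratio ≈ 1.39:1


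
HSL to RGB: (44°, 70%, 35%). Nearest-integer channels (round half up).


H=44°, S=0.70, L=0.35
C = (1-|2L-1|)×S = (1-|-0.30|)×0.70 = 0.49
H' = H/60 = 44/60 ≈ 0.7333; X = C×(1-|H' mod 2 - 1|) ≈ 0.3593
m = L - C/2 = 0.35 - 0.245 = 0.105
Sector ⌊H'⌋ = 0 → (R',G',B') = (0.49, ≈0.3593, 0.0)
RGB = ((R'+m)×255, (G'+m)×255, (B'+m)×255) = (151.725, 118.405, 26.775)
Round half up → RGB(152, 118, 27)


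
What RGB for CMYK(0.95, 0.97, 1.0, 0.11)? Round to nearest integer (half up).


R = 255 × (1-C) × (1-K) = 255 × 0.05 × 0.89 = 11.3475 → 11
G = 255 × (1-M) × (1-K) = 255 × 0.03 × 0.89 = 6.8085 → 7
B = 255 × (1-Y) × (1-K) = 255 × 0.00 × 0.89 = 0
= RGB(11, 7, 0)


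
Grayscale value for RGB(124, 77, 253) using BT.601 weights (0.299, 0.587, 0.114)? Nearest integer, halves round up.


Gray = 0.299×R + 0.587×G + 0.114×B
Gray = 0.299×124 + 0.587×77 + 0.114×253
Gray = 37.076 + 45.199 + 28.842
Gray = 111.117 → round half up → 111
Gray = 111


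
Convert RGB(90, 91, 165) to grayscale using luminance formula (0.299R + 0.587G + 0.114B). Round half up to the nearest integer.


Gray = 0.299×R + 0.587×G + 0.114×B
Gray = 0.299×90 + 0.587×91 + 0.114×165
Gray = 26.910 + 53.417 + 18.810
Gray = 99.137 → round half up → 99
Gray = 99


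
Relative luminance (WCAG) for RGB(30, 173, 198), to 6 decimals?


Linearize each channel (sRGB transfer function): c = v/255; c_lin = c/12.92 if c ≤ 0.04045, else ((c+0.055)/1.055)^2.4
  R: 30/255 ≈ 0.117647 > 0.04045 → ((0.117647+0.055)/1.055)^2.4 ≈ 0.012983
  G: 173/255 ≈ 0.678431 > 0.04045 → ((0.678431+0.055)/1.055)^2.4 ≈ 0.417885
  B: 198/255 ≈ 0.776471 > 0.04045 → ((0.776471+0.055)/1.055)^2.4 ≈ 0.564712
R_lin = 0.012983, G_lin = 0.417885, B_lin = 0.564712
L = 0.2126×R + 0.7152×G + 0.0722×B
L = 0.2126×0.012983 + 0.7152×0.417885 + 0.0722×0.564712
L ≈ 0.342404


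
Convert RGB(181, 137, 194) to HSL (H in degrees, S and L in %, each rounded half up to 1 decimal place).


Normalize: R'=181/255≈0.7098, G'=137/255≈0.5373, B'=194/255≈0.7608
Max=194/255, Min=137/255, Δ=Max-Min=57/255
L = (Max+Min)/2 = (194+137)/510 = 331/510 = 0.64901… → L = 64.9%
L > 0.5 → S = Δ/(2-Max-Min) = 57/(510-194-137) = 57/179 = 0.31843… → S = 31.8%
(the 1/255 factors cancel in S and H, so raw channel differences can be used)
Max is B' → H = 60 × ((R-G)/Δ + 4) = 60 × ((181-137)/57 + 4)
  44/57 + 4 = 0.7719… + 4 = 4.7719…
  H = 60 × 4.7719… = 286.315…° → H = 286.3°
= HSL(286.3°, 31.8%, 64.9%)


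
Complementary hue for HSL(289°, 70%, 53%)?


Complement = opposite side of color wheel = hue + 180°
H' = (289 + 180) mod 360 = 109°
S and L unchanged.
= HSL(109°, 70%, 53%)


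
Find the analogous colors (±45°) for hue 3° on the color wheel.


Base hue: 3°
Left analog: (3 - 45) mod 360 = 318°
Right analog: (3 + 45) mod 360 = 48°
Analogous hues = 318° and 48°


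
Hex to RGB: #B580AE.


B5 → 181 (R)
80 → 128 (G)
AE → 174 (B)
= RGB(181, 128, 174)


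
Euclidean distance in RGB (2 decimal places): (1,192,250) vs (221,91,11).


d = √[(R₁-R₂)² + (G₁-G₂)² + (B₁-B₂)²]
d = √[(1-221)² + (192-91)² + (250-11)²]
d = √[48400 + 10201 + 57121]
d = √115722
d ≈ 340.18


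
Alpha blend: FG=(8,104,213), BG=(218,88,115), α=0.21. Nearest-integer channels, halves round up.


C = α×F + (1-α)×B, with 1-α = 0.79
R: 0.21×8 + 0.79×218 = 1.68 + 172.22 = 173.90 → 174
G: 0.21×104 + 0.79×88 = 21.84 + 69.52 = 91.36 → 91
B: 0.21×213 + 0.79×115 = 44.73 + 90.85 = 135.58 → 136
= RGB(174, 91, 136)


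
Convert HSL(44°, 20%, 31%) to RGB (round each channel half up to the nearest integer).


H=44°, S=0.20, L=0.31
C = (1-|2L-1|)×S = (1-|-0.38|)×0.20 = 0.124
H' = H/60 = 44/60 ≈ 0.7333; X = C×(1-|H' mod 2 - 1|) ≈ 0.0909
m = L - C/2 = 0.31 - 0.062 = 0.248
Sector ⌊H'⌋ = 0 → (R',G',B') = (0.124, ≈0.0909, 0.0)
RGB = ((R'+m)×255, (G'+m)×255, (B'+m)×255) = (94.86, 86.428, 63.24)
Round half up → RGB(95, 86, 63)


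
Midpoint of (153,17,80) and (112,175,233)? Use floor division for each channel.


Midpoint: each channel = ⌊(C₁+C₂)/2⌋
R: ⌊(153+112)/2⌋ = 132
G: ⌊(17+175)/2⌋ = 96
B: ⌊(80+233)/2⌋ = 156
= RGB(132, 96, 156)


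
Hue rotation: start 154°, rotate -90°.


New hue = (H + rotation) mod 360
New hue = (154 -90) mod 360
= 64 mod 360
= 64°


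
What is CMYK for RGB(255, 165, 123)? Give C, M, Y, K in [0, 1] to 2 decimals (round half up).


R'=255/255≈1.0000, G'=165/255≈0.6471, B'=123/255≈0.4824
K = 1 - max(R',G',B') = 1 - 255/255 = 0/255 = 0 → 0.00
(1-R'-K)/(1-K) simplifies to (max-R)/max with max = 255:
C = (255-255)/255 = 0/255 = 0 → 0.00
M = (255-165)/255 = 90/255 = 0.35294… → 0.35
Y = (255-123)/255 = 132/255 = 0.51764… → 0.52
= CMYK(0.00, 0.35, 0.52, 0.00)


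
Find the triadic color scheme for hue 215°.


Triadic: equally spaced at 120° intervals
H1 = 215°
H2 = (215 + 120) mod 360 = 335°
H3 = (215 + 240) mod 360 = 95°
Triadic = 215°, 335°, 95°


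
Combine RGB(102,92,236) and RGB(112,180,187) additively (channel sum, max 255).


Additive: each channel = min(255, C₁+C₂)
R: 102+112 = 214 → 214
G: 92+180 = 272 → 255
B: 236+187 = 423 → 255
= RGB(214, 255, 255)


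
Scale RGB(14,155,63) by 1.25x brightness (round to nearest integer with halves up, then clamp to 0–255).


Multiply each channel by 1.25, round half up, clamp to [0, 255]
R: 14×1.25 = 17.5 → round → 18
G: 155×1.25 = 193.75 → round → 194
B: 63×1.25 = 78.75 → round → 79
= RGB(18, 194, 79)


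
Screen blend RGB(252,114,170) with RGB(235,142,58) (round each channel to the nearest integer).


Screen: C = 255 - (255-A)×(255-B)/255, rounded to nearest integer
R: 255 - (255-252)×(255-235)/255 = 255 - 60/255 ≈ 255 - 0.235 = 254.765 → 255
G: 255 - (255-114)×(255-142)/255 = 255 - 15933/255 ≈ 255 - 62.482 = 192.518 → 193
B: 255 - (255-170)×(255-58)/255 = 255 - 16745/255 ≈ 255 - 65.667 = 189.333 → 189
= RGB(255, 193, 189)


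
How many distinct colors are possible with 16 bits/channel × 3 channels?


Total bits = 16 bits/channel × 3 channels = 48 bits
Distinct colors = 2^48
= 281,474,976,710,656 colors


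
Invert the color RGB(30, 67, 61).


Invert: (255-R, 255-G, 255-B)
R: 255-30 = 225
G: 255-67 = 188
B: 255-61 = 194
= RGB(225, 188, 194)


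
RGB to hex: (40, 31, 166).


R = 40 → 28 (hex)
G = 31 → 1F (hex)
B = 166 → A6 (hex)
Hex = #281FA6


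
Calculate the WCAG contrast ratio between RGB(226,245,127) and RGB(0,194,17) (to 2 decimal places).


Linearize each sRGB channel c=v/255: c/12.92 if c ≤ 0.04045 else ((c+0.055)/1.055)^2.4
L = 0.2126×R_lin + 0.7152×G_lin + 0.0722×B_lin
Color 1 (226,245,127):
  R=226: 226/255≈0.8863 > 0.04045 → ((0.8863+0.055)/1.055)^2.4 ≈ 0.76052
  G=245: 245/255≈0.9608 > 0.04045 → ((0.9608+0.055)/1.055)^2.4 ≈ 0.91310
  B=127: 127/255≈0.4980 > 0.04045 → ((0.4980+0.055)/1.055)^2.4 ≈ 0.21223
  L1 = 0.2126×0.76052 + 0.7152×0.91310 + 0.0722×0.21223 ≈ 0.83006
Color 2 (0,194,17):
  R=0: 0/255≈0.0000 ≤ 0.04045 → 0.0000/12.92 ≈ 0.00000
  G=194: 194/255≈0.7608 > 0.04045 → ((0.7608+0.055)/1.055)^2.4 ≈ 0.53948
  B=17: 17/255≈0.0667 > 0.04045 → ((0.0667+0.055)/1.055)^2.4 ≈ 0.00561
  L2 = 0.2126×0.00000 + 0.7152×0.53948 + 0.0722×0.00561 ≈ 0.38624
Lighter = 0.83006, Darker = 0.38624
Ratio = (L_lighter + 0.05) / (L_darker + 0.05)
Ratio = (0.83006 + 0.05) / (0.38624 + 0.05) = 0.88006 / 0.43624 ≈ 2.0174
Ratio ≈ 2.02:1


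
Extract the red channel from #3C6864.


Color: #3C6864
R = 3C = 60
G = 68 = 104
B = 64 = 100
Red = 60


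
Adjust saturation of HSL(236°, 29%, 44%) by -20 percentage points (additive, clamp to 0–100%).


Original S = 29%
Adjustment = -20 percentage points
New S = 29 + (-20) = 9
Clamp to [0, 100] → 9
= HSL(236°, 9%, 44%)


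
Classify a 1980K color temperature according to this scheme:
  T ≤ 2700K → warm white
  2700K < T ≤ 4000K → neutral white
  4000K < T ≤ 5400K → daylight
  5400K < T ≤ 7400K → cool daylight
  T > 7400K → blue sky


Temperature: 1980K
1980K ≤ 2700K → warm white
Classification: warm white


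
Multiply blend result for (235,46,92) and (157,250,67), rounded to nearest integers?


Multiply: C = A×B/255, rounded to nearest integer
R: 235×157/255 = 36895/255 ≈ 144.686 → 145
G: 46×250/255 = 11500/255 ≈ 45.098 → 45
B: 92×67/255 = 6164/255 ≈ 24.173 → 24
= RGB(145, 45, 24)


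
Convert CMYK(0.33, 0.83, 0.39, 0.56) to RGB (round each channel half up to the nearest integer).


R = 255 × (1-C) × (1-K) = 255 × 0.67 × 0.44 = 75.174 → 75
G = 255 × (1-M) × (1-K) = 255 × 0.17 × 0.44 = 19.074 → 19
B = 255 × (1-Y) × (1-K) = 255 × 0.61 × 0.44 = 68.442 → 68
= RGB(75, 19, 68)


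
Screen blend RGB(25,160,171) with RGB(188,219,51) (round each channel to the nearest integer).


Screen: C = 255 - (255-A)×(255-B)/255, rounded to nearest integer
R: 255 - (255-25)×(255-188)/255 = 255 - 15410/255 ≈ 255 - 60.431 = 194.569 → 195
G: 255 - (255-160)×(255-219)/255 = 255 - 3420/255 ≈ 255 - 13.412 = 241.588 → 242
B: 255 - (255-171)×(255-51)/255 = 255 - 17136/255 ≈ 255 - 67.200 = 187.800 → 188
= RGB(195, 242, 188)


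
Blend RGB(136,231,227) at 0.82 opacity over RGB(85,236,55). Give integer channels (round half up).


C = α×F + (1-α)×B, with 1-α = 0.18
R: 0.82×136 + 0.18×85 = 111.52 + 15.30 = 126.82 → 127
G: 0.82×231 + 0.18×236 = 189.42 + 42.48 = 231.90 → 232
B: 0.82×227 + 0.18×55 = 186.14 + 9.90 = 196.04 → 196
= RGB(127, 232, 196)


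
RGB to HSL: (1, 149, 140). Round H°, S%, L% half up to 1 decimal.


Normalize: R'=1/255≈0.0039, G'=149/255≈0.5843, B'=140/255≈0.5490
Max=149/255, Min=1/255, Δ=Max-Min=148/255
L = (Max+Min)/2 = (149+1)/510 = 150/510 = 0.29411… → L = 29.4%
L ≤ 0.5 → S = Δ/(Max+Min) = 148/(149+1) = 148/150 = 0.98666… → S = 98.7%
(the 1/255 factors cancel in S and H, so raw channel differences can be used)
Max is G' → H = 60 × ((B-R)/Δ + 2) = 60 × ((140-1)/148 + 2)
  139/148 + 2 = 0.9391… + 2 = 2.9391…
  H = 60 × 2.9391… = 176.351…° → H = 176.4°
= HSL(176.4°, 98.7%, 29.4%)


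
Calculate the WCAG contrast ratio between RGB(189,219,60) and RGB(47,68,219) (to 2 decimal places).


Linearize each sRGB channel c=v/255: c/12.92 if c ≤ 0.04045 else ((c+0.055)/1.055)^2.4
L = 0.2126×R_lin + 0.7152×G_lin + 0.0722×B_lin
Color 1 (189,219,60):
  R=189: 189/255≈0.7412 > 0.04045 → ((0.7412+0.055)/1.055)^2.4 ≈ 0.50888
  G=219: 219/255≈0.8588 > 0.04045 → ((0.8588+0.055)/1.055)^2.4 ≈ 0.70838
  B=60: 60/255≈0.2353 > 0.04045 → ((0.2353+0.055)/1.055)^2.4 ≈ 0.04519
  L1 = 0.2126×0.50888 + 0.7152×0.70838 + 0.0722×0.04519 ≈ 0.61808
Color 2 (47,68,219):
  R=47: 47/255≈0.1843 > 0.04045 → ((0.1843+0.055)/1.055)^2.4 ≈ 0.02843
  G=68: 68/255≈0.2667 > 0.04045 → ((0.2667+0.055)/1.055)^2.4 ≈ 0.05781
  B=219: 219/255≈0.8588 > 0.04045 → ((0.8588+0.055)/1.055)^2.4 ≈ 0.70838
  L2 = 0.2126×0.02843 + 0.7152×0.05781 + 0.0722×0.70838 ≈ 0.09853
Lighter = 0.61808, Darker = 0.09853
Ratio = (L_lighter + 0.05) / (L_darker + 0.05)
Ratio = (0.61808 + 0.05) / (0.09853 + 0.05) = 0.66808 / 0.14853 ≈ 4.4979
Ratio ≈ 4.50:1


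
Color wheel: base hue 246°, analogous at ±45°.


Base hue: 246°
Left analog: (246 - 45) mod 360 = 201°
Right analog: (246 + 45) mod 360 = 291°
Analogous hues = 201° and 291°


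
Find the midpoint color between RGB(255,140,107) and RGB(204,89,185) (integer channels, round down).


Midpoint: each channel = ⌊(C₁+C₂)/2⌋
R: ⌊(255+204)/2⌋ = 229
G: ⌊(140+89)/2⌋ = 114
B: ⌊(107+185)/2⌋ = 146
= RGB(229, 114, 146)


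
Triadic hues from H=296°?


Triadic: equally spaced at 120° intervals
H1 = 296°
H2 = (296 + 120) mod 360 = 56°
H3 = (296 + 240) mod 360 = 176°
Triadic = 296°, 56°, 176°


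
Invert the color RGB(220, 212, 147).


Invert: (255-R, 255-G, 255-B)
R: 255-220 = 35
G: 255-212 = 43
B: 255-147 = 108
= RGB(35, 43, 108)


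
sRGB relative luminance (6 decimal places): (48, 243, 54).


Linearize each channel (sRGB transfer function): c = v/255; c_lin = c/12.92 if c ≤ 0.04045, else ((c+0.055)/1.055)^2.4
  R: 48/255 ≈ 0.188235 > 0.04045 → ((0.188235+0.055)/1.055)^2.4 ≈ 0.029557
  G: 243/255 ≈ 0.952941 > 0.04045 → ((0.952941+0.055)/1.055)^2.4 ≈ 0.896269
  B: 54/255 ≈ 0.211765 > 0.04045 → ((0.211765+0.055)/1.055)^2.4 ≈ 0.036889
R_lin = 0.029557, G_lin = 0.896269, B_lin = 0.036889
L = 0.2126×R + 0.7152×G + 0.0722×B
L = 0.2126×0.029557 + 0.7152×0.896269 + 0.0722×0.036889
L ≈ 0.649959


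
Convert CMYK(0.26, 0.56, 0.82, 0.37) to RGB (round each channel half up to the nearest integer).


R = 255 × (1-C) × (1-K) = 255 × 0.74 × 0.63 = 118.881 → 119
G = 255 × (1-M) × (1-K) = 255 × 0.44 × 0.63 = 70.686 → 71
B = 255 × (1-Y) × (1-K) = 255 × 0.18 × 0.63 = 28.917 → 29
= RGB(119, 71, 29)


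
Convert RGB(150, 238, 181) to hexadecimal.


R = 150 → 96 (hex)
G = 238 → EE (hex)
B = 181 → B5 (hex)
Hex = #96EEB5


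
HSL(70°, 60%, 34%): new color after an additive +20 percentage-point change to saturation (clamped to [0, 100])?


Original S = 60%
Adjustment = +20 percentage points
New S = 60 + (20) = 80
Clamp to [0, 100] → 80
= HSL(70°, 80%, 34%)


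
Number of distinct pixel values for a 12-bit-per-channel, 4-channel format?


Total bits = 12 bits/channel × 4 channels = 48 bits
Distinct pixel values = 2^48
= 281,474,976,710,656 pixel values


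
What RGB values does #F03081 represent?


F0 → 240 (R)
30 → 48 (G)
81 → 129 (B)
= RGB(240, 48, 129)


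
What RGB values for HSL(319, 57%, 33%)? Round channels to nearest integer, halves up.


H=319°, S=0.57, L=0.33
C = (1-|2L-1|)×S = (1-|-0.34|)×0.57 = 0.3762
H' = H/60 = 319/60 ≈ 5.3167; X = C×(1-|H' mod 2 - 1|) = 0.25707
m = L - C/2 = 0.33 - 0.1881 = 0.1419
Sector ⌊H'⌋ = 5 → (R',G',B') = (0.3762, 0.0, 0.25707)
RGB = ((R'+m)×255, (G'+m)×255, (B'+m)×255) = (132.1155, 36.1845, 101.73735)
Round half up → RGB(132, 36, 102)


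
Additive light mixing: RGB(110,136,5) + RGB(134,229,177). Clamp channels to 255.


Additive: each channel = min(255, C₁+C₂)
R: 110+134 = 244 → 244
G: 136+229 = 365 → 255
B: 5+177 = 182 → 182
= RGB(244, 255, 182)


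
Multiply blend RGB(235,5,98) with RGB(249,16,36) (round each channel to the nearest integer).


Multiply: C = A×B/255, rounded to nearest integer
R: 235×249/255 = 58515/255 ≈ 229.471 → 229
G: 5×16/255 = 80/255 ≈ 0.314 → 0
B: 98×36/255 = 3528/255 ≈ 13.835 → 14
= RGB(229, 0, 14)


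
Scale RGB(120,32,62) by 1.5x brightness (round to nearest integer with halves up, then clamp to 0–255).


Multiply each channel by 1.5, round half up, clamp to [0, 255]
R: 120×1.5 = 180
G: 32×1.5 = 48
B: 62×1.5 = 93
= RGB(180, 48, 93)


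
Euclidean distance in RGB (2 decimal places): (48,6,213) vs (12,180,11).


d = √[(R₁-R₂)² + (G₁-G₂)² + (B₁-B₂)²]
d = √[(48-12)² + (6-180)² + (213-11)²]
d = √[1296 + 30276 + 40804]
d = √72376
d ≈ 269.03


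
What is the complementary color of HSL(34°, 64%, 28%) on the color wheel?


Complement = opposite side of color wheel = hue + 180°
H' = (34 + 180) mod 360 = 214°
S and L unchanged.
= HSL(214°, 64%, 28%)


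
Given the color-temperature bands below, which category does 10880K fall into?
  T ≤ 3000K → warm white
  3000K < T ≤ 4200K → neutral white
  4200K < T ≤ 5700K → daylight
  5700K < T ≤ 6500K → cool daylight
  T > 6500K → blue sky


Temperature: 10880K
10880K > 6500K → blue sky
Classification: blue sky


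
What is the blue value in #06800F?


Color: #06800F
R = 06 = 6
G = 80 = 128
B = 0F = 15
Blue = 15


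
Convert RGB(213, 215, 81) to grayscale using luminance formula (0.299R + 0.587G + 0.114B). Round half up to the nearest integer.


Gray = 0.299×R + 0.587×G + 0.114×B
Gray = 0.299×213 + 0.587×215 + 0.114×81
Gray = 63.687 + 126.205 + 9.234
Gray = 199.126 → round half up → 199
Gray = 199


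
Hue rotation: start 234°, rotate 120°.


New hue = (H + rotation) mod 360
New hue = (234 + 120) mod 360
= 354 mod 360
= 354°


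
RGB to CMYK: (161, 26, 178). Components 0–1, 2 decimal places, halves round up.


R'=161/255≈0.6314, G'=26/255≈0.1020, B'=178/255≈0.6980
K = 1 - max(R',G',B') = 1 - 178/255 = 77/255 = 0.30196… → 0.30
(1-R'-K)/(1-K) simplifies to (max-R)/max with max = 178:
C = (178-161)/178 = 17/178 = 0.09550… → 0.10
M = (178-26)/178 = 152/178 = 0.85393… → 0.85
Y = (178-178)/178 = 0/178 = 0 → 0.00
= CMYK(0.10, 0.85, 0.00, 0.30)


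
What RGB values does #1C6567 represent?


1C → 28 (R)
65 → 101 (G)
67 → 103 (B)
= RGB(28, 101, 103)


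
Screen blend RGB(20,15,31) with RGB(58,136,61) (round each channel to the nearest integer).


Screen: C = 255 - (255-A)×(255-B)/255, rounded to nearest integer
R: 255 - (255-20)×(255-58)/255 = 255 - 46295/255 ≈ 255 - 181.549 = 73.451 → 73
G: 255 - (255-15)×(255-136)/255 = 255 - 28560/255 ≈ 255 - 112.000 = 143.000 → 143
B: 255 - (255-31)×(255-61)/255 = 255 - 43456/255 ≈ 255 - 170.416 = 84.584 → 85
= RGB(73, 143, 85)
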